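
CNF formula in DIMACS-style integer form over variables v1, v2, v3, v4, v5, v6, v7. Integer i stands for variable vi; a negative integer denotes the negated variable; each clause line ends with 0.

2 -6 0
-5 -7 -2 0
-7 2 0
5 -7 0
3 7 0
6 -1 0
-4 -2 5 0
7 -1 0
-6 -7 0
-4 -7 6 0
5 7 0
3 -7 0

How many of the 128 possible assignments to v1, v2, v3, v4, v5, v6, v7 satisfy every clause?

6

The models are:
  v1=F v2=F v3=T v4=F v5=T v6=F v7=F
  v1=F v2=F v3=T v4=T v5=T v6=F v7=F
  v1=F v2=T v3=T v4=F v5=T v6=F v7=F
  v1=F v2=T v3=T v4=F v5=T v6=T v7=F
  v1=F v2=T v3=T v4=T v5=T v6=F v7=F
  v1=F v2=T v3=T v4=T v5=T v6=T v7=F
That's 6 in total.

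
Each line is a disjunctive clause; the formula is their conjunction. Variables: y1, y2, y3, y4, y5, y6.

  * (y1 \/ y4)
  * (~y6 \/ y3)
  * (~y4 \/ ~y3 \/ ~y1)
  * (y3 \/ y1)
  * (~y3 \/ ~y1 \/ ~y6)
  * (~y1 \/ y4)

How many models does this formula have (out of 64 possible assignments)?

Case analysis on y1 and y3:
  y1=1, y3=1: a clause becomes empty — 0.
  y1=1, y3=0: remaining (y2,y4,y5,y6) ∈ {(0,1,0,0); (0,1,1,0); (1,1,0,0); (1,1,1,0)} — 4.
  y1=0, y3=1: forces y4=1; y2, y5, y6 free → 2^3 = 8.
  y1=0, y3=0: a clause becomes empty — 0.
Total: 0 + 4 + 8 + 0 = 12.

12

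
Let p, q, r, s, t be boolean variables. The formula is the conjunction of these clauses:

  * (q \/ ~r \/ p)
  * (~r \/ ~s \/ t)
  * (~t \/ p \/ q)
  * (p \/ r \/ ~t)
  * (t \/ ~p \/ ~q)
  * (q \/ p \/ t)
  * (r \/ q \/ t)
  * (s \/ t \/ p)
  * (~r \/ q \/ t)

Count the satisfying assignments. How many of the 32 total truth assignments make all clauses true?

11

Case analysis on t and p:
  t=T, p=T: q, r, s free → 2^3 = 8.
  t=T, p=F: remaining (q,r,s) ∈ {(T,T,F); (T,T,T)} — 2.
  t=F, p=T: a clause becomes empty — 0.
  t=F, p=F: remaining (q,r,s) ∈ {(T,F,T)} — 1.
Total: 8 + 2 + 0 + 1 = 11.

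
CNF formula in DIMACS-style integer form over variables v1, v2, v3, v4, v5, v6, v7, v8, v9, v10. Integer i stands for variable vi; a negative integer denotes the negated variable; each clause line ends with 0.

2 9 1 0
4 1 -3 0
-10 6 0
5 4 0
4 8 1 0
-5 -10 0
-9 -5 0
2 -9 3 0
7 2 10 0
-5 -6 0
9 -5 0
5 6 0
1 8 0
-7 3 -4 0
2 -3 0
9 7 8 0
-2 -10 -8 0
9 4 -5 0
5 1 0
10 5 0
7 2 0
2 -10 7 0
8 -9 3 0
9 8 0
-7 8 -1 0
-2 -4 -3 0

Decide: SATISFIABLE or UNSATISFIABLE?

UNSATISFIABLE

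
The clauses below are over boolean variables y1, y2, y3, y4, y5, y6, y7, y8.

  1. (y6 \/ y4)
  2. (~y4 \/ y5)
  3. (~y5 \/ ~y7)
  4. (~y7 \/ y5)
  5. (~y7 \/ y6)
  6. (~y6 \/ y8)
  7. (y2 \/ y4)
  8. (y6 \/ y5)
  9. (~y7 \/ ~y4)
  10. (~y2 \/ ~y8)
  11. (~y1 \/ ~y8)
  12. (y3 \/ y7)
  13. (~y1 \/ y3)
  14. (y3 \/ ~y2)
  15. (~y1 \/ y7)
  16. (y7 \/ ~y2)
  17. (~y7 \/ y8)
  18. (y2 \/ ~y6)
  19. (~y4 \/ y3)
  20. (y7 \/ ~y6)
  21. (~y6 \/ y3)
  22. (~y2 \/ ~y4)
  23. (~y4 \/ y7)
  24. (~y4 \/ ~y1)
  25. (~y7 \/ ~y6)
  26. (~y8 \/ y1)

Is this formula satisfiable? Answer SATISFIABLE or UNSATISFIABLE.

UNSATISFIABLE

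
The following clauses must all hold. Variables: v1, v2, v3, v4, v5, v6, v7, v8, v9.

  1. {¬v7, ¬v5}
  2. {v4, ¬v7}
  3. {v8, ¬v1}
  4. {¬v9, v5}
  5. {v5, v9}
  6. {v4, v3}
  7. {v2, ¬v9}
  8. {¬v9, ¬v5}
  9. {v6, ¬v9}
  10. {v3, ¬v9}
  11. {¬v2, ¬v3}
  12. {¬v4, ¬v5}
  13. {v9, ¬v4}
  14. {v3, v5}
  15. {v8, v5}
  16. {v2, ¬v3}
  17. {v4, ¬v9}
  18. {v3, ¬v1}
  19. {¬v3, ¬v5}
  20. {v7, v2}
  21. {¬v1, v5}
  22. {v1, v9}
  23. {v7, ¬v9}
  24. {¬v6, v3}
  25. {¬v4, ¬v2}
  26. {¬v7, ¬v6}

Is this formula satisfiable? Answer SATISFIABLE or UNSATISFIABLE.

UNSATISFIABLE

v9 = True:
  propagation gives v5=True; an empty clause results — contradiction.
v9 = False:
  propagation gives v5=True, v7=False, v4=False, v3=True; an empty clause results — contradiction.
Every branch closes, so no satisfying assignment exists.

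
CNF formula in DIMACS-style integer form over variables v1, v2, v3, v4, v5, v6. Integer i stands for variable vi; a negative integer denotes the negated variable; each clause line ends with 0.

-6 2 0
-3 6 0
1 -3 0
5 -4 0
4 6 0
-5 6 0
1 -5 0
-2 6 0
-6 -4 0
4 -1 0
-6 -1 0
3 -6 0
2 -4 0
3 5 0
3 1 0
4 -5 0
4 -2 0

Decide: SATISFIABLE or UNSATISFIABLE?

UNSATISFIABLE

v6 = True:
  propagation gives v2=True, v4=False; an empty clause results — contradiction.
v6 = False:
  propagation gives v3=False, v4=True, v5=True; an empty clause results — contradiction.
Every branch closes, so no satisfying assignment exists.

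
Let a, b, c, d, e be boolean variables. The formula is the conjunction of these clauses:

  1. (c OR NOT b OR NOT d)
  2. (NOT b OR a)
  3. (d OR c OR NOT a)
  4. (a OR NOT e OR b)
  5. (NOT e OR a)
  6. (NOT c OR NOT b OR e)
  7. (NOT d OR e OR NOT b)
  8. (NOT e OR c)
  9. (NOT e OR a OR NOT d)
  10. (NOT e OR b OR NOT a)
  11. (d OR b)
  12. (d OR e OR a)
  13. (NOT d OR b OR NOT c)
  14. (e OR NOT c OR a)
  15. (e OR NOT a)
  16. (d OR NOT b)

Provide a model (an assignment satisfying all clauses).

a = T, b = T, c = T, d = T, e = T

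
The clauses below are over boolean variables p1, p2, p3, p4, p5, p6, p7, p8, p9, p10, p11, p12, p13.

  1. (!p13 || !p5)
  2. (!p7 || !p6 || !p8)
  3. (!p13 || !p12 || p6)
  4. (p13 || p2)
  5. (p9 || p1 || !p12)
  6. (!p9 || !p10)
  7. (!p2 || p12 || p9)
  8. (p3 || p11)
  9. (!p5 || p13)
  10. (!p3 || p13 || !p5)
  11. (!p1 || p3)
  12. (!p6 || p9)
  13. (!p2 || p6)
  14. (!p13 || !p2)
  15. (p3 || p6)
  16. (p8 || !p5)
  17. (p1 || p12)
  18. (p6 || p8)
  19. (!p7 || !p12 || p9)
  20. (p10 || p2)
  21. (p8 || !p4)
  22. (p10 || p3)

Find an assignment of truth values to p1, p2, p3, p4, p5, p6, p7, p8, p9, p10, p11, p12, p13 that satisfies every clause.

p1=0  p2=1  p3=1  p4=0  p5=0  p6=1  p7=0  p8=1  p9=1  p10=0  p11=1  p12=1  p13=0

Check each clause:
  1. (!p5 || !p13) — !p5 is true.
  2. (!p6 || !p7 || !p8) — !p7 is true.
  3. (p6 || !p12 || !p13) — !p13 is true.
  4. (p13 || p2) — p2 is true.
  5. (p1 || !p12 || p9) — p9 is true.
  6. (!p10 || !p9) — !p10 is true.
  7. (p9 || !p2 || p12) — p9 is true.
  8. (p11 || p3) — p3 is true.
  9. (!p5 || p13) — !p5 is true.
  10. (p13 || !p3 || !p5) — !p5 is true.
  11. (!p1 || p3) — p3 is true.
  12. (!p6 || p9) — p9 is true.
  13. (p6 || !p2) — p6 is true.
  14. (!p13 || !p2) — !p13 is true.
  15. (p6 || p3) — p3 is true.
  16. (!p5 || p8) — p8 is true.
  17. (p1 || p12) — p12 is true.
  18. (p6 || p8) — p8 is true.
  19. (p9 || !p12 || !p7) — p9 is true.
  20. (p10 || p2) — p2 is true.
  21. (!p4 || p8) — p8 is true.
  22. (p10 || p3) — p3 is true.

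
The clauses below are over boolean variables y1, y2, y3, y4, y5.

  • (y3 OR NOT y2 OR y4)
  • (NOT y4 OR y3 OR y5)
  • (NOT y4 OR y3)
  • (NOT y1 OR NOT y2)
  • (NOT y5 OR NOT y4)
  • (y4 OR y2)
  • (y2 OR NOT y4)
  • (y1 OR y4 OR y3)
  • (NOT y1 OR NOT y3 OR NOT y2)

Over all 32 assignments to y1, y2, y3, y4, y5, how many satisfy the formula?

3

Satisfying assignments:
  y1=0 y2=1 y3=1 y4=0 y5=0
  y1=0 y2=1 y3=1 y4=0 y5=1
  y1=0 y2=1 y3=1 y4=1 y5=0
That's 3 in total.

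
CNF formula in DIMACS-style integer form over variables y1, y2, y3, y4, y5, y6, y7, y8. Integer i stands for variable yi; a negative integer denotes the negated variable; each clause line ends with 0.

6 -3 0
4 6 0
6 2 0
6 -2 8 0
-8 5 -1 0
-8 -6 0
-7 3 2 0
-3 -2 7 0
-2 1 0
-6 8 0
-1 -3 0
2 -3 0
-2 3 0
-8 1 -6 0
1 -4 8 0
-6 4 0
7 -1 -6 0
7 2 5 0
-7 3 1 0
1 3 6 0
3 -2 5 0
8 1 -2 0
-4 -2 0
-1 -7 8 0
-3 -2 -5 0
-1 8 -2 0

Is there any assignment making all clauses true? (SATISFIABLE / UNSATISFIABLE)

y2 = True:
  propagation gives y1=True, y3=False; an empty clause results — contradiction.
y2 = False:
  propagation gives y6=True, y8=False; an empty clause results — contradiction.
Every branch closes, so no satisfying assignment exists.

UNSATISFIABLE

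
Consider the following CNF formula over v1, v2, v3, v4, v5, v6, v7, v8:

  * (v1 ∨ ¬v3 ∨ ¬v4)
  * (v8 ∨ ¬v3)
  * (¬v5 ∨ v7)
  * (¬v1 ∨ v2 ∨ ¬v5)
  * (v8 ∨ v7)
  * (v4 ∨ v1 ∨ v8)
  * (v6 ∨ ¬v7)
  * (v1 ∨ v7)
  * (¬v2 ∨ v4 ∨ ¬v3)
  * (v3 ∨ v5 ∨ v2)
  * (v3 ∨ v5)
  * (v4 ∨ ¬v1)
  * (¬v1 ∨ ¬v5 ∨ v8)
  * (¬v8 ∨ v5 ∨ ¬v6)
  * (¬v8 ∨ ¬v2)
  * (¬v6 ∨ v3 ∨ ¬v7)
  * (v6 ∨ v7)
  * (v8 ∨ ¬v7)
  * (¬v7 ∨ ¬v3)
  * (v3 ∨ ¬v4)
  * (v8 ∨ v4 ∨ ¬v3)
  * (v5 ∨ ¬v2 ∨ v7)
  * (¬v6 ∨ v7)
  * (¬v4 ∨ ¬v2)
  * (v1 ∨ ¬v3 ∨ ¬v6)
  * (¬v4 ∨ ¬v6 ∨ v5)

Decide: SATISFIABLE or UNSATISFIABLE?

UNSATISFIABLE

v3 = True:
  propagation gives v8=True, v2=False, v7=False, v5=False; an empty clause results — contradiction.
v3 = False:
  propagation gives v5=True, v7=True, v6=True; an empty clause results — contradiction.
Every branch closes, so no satisfying assignment exists.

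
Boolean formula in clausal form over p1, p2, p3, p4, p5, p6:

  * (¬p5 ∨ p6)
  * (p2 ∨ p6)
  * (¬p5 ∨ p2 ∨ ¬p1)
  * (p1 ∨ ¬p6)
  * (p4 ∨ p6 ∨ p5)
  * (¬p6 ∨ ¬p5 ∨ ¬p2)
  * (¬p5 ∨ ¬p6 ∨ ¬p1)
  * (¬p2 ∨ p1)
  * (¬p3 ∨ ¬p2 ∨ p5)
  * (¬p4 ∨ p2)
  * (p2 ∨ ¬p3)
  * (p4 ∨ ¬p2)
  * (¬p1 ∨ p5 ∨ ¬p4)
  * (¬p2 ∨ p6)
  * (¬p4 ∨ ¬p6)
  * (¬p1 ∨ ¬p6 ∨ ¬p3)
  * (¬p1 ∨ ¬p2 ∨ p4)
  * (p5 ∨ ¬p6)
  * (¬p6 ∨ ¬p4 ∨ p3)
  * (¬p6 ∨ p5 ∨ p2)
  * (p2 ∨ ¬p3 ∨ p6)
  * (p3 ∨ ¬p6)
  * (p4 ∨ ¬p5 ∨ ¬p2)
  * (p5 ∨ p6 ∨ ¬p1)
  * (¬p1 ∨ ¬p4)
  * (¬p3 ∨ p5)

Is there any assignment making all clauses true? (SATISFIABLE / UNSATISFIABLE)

p6 = True:
  propagation gives p1=True, p5=False; an empty clause results — contradiction.
p6 = False:
  propagation gives p5=False, p2=True; an empty clause results — contradiction.
Every branch closes, so no satisfying assignment exists.

UNSATISFIABLE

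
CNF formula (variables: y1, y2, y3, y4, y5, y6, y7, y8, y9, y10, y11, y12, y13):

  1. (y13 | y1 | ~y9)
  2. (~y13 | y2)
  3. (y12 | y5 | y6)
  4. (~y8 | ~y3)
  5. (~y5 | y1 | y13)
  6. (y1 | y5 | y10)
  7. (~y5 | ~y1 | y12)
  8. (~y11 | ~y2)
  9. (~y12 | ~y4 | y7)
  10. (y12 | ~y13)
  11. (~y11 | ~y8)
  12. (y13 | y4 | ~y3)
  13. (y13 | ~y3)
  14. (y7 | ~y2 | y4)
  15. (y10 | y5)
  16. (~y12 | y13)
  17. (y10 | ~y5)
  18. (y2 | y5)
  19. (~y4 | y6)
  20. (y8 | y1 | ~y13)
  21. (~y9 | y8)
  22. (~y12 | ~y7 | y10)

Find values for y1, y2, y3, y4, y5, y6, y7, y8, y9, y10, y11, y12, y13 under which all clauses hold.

Pure literal: y3 appears only negated; assign y3 = False.
y10 occurs only positively in the remaining clauses — set y10 = True.
Try y1 = True.
Try y2 = True.
  then y11 is forced to False.
The remaining clauses are satisfied by y4 = False, y5 = True, y6 = False, y7 = True, y8 = True, y9 = True, y12 = True, y13 = True.

y1=True  y2=True  y3=False  y4=False  y5=True  y6=False  y7=True  y8=True  y9=True  y10=True  y11=False  y12=True  y13=True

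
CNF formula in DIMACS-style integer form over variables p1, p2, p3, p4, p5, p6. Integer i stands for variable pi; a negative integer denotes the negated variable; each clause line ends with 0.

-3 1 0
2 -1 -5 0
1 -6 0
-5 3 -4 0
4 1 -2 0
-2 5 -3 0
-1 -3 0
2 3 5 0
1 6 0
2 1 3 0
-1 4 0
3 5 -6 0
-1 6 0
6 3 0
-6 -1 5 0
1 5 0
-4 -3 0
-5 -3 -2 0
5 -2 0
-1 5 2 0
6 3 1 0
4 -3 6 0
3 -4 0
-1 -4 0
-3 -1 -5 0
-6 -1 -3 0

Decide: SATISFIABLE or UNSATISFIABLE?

p1 = True:
  propagation gives p3=False, p4=True; an empty clause results — contradiction.
p1 = False:
  propagation gives p3=False, p6=False; an empty clause results — contradiction.
Every branch closes, so no satisfying assignment exists.

UNSATISFIABLE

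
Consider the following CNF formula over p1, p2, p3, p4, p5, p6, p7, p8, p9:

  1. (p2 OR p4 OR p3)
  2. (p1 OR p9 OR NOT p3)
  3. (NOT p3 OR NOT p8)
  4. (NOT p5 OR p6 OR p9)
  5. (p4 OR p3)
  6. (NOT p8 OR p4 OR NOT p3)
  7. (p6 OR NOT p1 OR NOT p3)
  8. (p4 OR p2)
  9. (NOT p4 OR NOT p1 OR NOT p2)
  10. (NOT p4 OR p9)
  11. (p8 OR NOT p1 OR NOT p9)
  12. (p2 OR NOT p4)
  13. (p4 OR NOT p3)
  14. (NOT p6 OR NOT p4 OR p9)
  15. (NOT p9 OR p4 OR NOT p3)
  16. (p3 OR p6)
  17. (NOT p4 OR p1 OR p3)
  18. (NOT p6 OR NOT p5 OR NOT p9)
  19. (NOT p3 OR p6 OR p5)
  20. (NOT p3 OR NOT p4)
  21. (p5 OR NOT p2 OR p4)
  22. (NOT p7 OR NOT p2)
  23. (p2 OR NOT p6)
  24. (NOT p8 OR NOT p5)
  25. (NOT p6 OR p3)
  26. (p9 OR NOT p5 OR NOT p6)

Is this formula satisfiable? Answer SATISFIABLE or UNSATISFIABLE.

p3 = True:
  propagation gives p8=False, p4=True; an empty clause results — contradiction.
p3 = False:
  propagation gives p4=True, p9=True, p2=True, p1=False; an empty clause results — contradiction.
Every branch closes, so no satisfying assignment exists.

UNSATISFIABLE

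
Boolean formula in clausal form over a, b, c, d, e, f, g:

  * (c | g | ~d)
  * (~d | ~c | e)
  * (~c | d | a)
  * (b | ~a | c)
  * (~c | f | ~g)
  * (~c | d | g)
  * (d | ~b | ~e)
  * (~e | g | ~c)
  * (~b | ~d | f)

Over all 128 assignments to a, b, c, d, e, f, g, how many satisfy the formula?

Case analysis on c and d:
  c=1, d=1: remaining (a,b,e,f,g) ∈ {(0,0,1,1,1); (0,1,1,1,1); (1,0,1,1,1); (1,1,1,1,1)} — 4.
  c=1, d=0: remaining (a,b,e,f,g) ∈ {(1,0,0,1,1); (1,0,1,1,1); (1,1,0,1,1)} — 3.
  c=0, d=1: e free; 4 ways for (a,b,f,g) × 2^1 = 8.
  c=0, d=0: f, g free; 4 ways for (a,b,e) × 2^2 = 16.
Total: 4 + 3 + 8 + 16 = 31.

31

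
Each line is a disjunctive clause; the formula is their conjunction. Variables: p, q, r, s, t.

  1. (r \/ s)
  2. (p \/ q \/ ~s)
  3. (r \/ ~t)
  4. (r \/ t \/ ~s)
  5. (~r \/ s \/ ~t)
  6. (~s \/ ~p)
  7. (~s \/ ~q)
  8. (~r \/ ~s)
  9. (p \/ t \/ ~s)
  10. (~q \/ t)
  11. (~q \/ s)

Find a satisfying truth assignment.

p=False, q=False, r=True, s=False, t=False

Check each clause:
  1. (s \/ r) — r is true.
  2. (q \/ ~s \/ p) — ~s is true.
  3. (r \/ ~t) — r is true.
  4. (~s \/ t \/ r) — r is true.
  5. (~r \/ ~t \/ s) — ~t is true.
  6. (~s \/ ~p) — ~s is true.
  7. (~s \/ ~q) — ~s is true.
  8. (~s \/ ~r) — ~s is true.
  9. (~s \/ t \/ p) — ~s is true.
  10. (t \/ ~q) — ~q is true.
  11. (s \/ ~q) — ~q is true.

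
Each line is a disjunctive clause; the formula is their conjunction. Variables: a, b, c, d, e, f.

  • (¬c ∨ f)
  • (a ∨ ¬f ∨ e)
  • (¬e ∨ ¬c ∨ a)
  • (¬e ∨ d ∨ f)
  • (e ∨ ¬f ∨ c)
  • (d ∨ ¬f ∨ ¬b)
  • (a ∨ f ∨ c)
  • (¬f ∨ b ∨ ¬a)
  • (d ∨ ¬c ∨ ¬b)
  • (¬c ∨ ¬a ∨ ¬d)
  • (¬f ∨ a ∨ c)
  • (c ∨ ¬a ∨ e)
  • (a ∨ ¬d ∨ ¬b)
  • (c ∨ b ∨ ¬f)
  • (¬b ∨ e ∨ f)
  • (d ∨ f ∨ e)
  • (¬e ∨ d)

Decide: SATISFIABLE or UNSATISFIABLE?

Set a = True and propagate.
The remaining clauses are satisfied by b = True, c = False, d = True, e = True, f = True.
Every clause has at least one true literal under this assignment.
So a=T, b=T, c=F, d=T, e=T, f=T is a satisfying assignment.

SATISFIABLE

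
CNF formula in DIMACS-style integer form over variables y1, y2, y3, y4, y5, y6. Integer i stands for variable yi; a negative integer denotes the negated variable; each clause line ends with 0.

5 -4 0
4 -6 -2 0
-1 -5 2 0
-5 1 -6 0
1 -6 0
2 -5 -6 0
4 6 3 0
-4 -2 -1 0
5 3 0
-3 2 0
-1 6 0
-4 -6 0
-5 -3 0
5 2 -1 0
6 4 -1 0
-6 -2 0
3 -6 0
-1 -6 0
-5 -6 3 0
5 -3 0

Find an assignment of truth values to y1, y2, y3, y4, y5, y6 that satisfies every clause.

y1=F, y2=T, y3=F, y4=T, y5=T, y6=F

Check each clause:
  1. (y5 OR NOT y4) — y5 is true.
  2. (y4 OR NOT y6 OR NOT y2) — NOT y6 is true.
  3. (NOT y1 OR y2 OR NOT y5) — y2 is true.
  4. (NOT y5 OR y1 OR NOT y6) — NOT y6 is true.
  5. (y1 OR NOT y6) — NOT y6 is true.
  6. (NOT y6 OR y2 OR NOT y5) — NOT y6 is true.
  7. (y6 OR y4 OR y3) — y4 is true.
  8. (NOT y1 OR NOT y2 OR NOT y4) — NOT y1 is true.
  9. (y3 OR y5) — y5 is true.
  10. (y2 OR NOT y3) — y2 is true.
  11. (y6 OR NOT y1) — NOT y1 is true.
  12. (NOT y4 OR NOT y6) — NOT y6 is true.
  13. (NOT y3 OR NOT y5) — NOT y3 is true.
  14. (NOT y1 OR y2 OR y5) — y2 is true.
  15. (NOT y1 OR y6 OR y4) — y4 is true.
  16. (NOT y2 OR NOT y6) — NOT y6 is true.
  17. (y3 OR NOT y6) — NOT y6 is true.
  18. (NOT y6 OR NOT y1) — NOT y6 is true.
  19. (NOT y6 OR y3 OR NOT y5) — NOT y6 is true.
  20. (NOT y3 OR y5) — NOT y3 is true.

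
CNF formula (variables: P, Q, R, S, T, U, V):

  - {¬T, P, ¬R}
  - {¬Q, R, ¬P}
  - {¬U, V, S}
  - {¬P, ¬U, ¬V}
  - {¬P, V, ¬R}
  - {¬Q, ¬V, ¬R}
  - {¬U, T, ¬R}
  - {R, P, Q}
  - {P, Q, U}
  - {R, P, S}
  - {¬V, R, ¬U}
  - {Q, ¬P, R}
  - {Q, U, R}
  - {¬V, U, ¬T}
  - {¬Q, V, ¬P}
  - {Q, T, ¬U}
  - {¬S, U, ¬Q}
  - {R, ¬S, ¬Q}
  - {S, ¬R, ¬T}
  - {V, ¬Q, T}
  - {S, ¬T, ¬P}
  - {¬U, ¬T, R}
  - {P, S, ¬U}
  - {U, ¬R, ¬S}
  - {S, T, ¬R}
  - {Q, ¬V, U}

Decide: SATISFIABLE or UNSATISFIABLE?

UNSATISFIABLE

R = True:
  U = True:
    propagation gives T=True, P=True, V=False; an empty clause results — contradiction.
  U = False:
    propagation gives S=False, T=False; an empty clause results — contradiction.
R = False:
  Q = True:
    propagation gives P=False, S=True; an empty clause results — contradiction.
  Q = False:
    propagation gives P=True; an empty clause results — contradiction.
Every branch closes, so no satisfying assignment exists.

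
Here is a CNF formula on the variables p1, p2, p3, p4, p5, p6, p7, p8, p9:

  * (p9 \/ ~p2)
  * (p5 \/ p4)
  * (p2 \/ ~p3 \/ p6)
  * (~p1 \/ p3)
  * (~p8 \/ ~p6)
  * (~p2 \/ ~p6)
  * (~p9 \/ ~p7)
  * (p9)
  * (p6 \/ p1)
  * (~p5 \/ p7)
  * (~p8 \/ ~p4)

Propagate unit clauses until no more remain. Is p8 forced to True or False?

False

(p9) stands alone — p9 = True.
(~p9 \/ ~p7): since p9 = True, the clause reduces to (~p7). p7 = False.
In (~p5 \/ p7), p7 is now false; ~p5 must hold, so p5 = False.
(p4 \/ p5) with p5 = False leaves only p4, so p4 = True.
In (~p8 \/ ~p4), ~p4 is now false; ~p8 must hold, so p8 = False.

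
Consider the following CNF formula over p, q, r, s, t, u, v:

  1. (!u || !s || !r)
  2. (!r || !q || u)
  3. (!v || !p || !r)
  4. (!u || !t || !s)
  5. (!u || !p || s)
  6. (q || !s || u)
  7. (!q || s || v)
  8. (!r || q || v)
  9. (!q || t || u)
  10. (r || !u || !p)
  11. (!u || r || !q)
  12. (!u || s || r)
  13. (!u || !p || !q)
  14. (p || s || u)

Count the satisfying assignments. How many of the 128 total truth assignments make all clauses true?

Case analysis on u and q:
  u=1, q=1: remaining (p,r,s,t,v) ∈ {(0,1,0,0,1); (0,1,0,1,1)} — 2.
  u=1, q=0: remaining (p,r,s,t,v) ∈ {(0,0,1,0,0); (0,0,1,0,1); (0,1,0,0,1); (0,1,0,1,1)} — 4.
  u=0, q=1: 5 of the 32 assignments to (p,r,s,t,v) work.
  u=0, q=0: remaining (p,r,s,t,v) ∈ {(1,0,0,0,0); (1,0,0,0,1); (1,0,0,1,0); (1,0,0,1,1)} — 4.
Total: 2 + 4 + 5 + 4 = 15.

15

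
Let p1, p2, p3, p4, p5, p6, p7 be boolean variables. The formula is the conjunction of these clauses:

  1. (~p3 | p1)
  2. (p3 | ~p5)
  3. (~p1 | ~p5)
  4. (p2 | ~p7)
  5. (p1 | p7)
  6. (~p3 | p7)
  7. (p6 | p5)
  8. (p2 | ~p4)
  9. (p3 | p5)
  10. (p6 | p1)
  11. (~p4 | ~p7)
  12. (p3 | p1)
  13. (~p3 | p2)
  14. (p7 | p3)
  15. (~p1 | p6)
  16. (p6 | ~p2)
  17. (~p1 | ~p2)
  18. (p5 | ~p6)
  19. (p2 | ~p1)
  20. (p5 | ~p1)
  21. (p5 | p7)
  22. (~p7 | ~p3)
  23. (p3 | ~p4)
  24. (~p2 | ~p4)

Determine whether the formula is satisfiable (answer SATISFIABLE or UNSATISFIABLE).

UNSATISFIABLE

p1 = True:
  propagation gives p5=False; an empty clause results — contradiction.
p1 = False:
  propagation gives p3=False; an empty clause results — contradiction.
Every branch closes, so no satisfying assignment exists.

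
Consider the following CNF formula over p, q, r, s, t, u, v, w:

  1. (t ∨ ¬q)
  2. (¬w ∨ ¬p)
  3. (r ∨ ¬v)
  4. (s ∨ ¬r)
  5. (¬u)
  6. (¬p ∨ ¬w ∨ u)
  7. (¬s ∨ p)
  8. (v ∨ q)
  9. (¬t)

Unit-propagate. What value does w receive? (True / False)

(¬u) is a unit clause: u = False.
(¬t) stands alone — t = False.
(¬q ∨ t) with t = False leaves only ¬q, so q = False.
(v ∨ q) with q = False leaves only v, so v = True.
(r ∨ ¬v) with v = True leaves only r, so r = True.
In (s ∨ ¬r), ¬r is now false; s must hold, so s = True.
(¬s ∨ p) with s = True leaves only p, so p = True.
(¬w ∨ ¬p) with p = True leaves only ¬w, so w = False.

False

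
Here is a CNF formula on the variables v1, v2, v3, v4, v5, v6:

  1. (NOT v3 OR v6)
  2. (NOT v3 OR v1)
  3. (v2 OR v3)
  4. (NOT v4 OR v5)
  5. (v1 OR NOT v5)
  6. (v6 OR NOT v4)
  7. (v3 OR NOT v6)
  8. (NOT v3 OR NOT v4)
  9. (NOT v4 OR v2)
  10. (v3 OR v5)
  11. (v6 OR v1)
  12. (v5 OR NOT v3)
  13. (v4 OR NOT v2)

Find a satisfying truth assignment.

v1 occurs only positively in the remaining clauses — set v1 = True.
Branch on v2: take v2 = False.
  then v3 is forced to True.
  then v6 is forced to True.
  then v4 is forced to False.
  then v5 is forced to True.
Check each clause:
  1. (v6 OR NOT v3) — v6 is true.
  2. (v1 OR NOT v3) — v1 is true.
  3. (v2 OR v3) — v3 is true.
  4. (v5 OR NOT v4) — NOT v4 is true.
  5. (NOT v5 OR v1) — v1 is true.
  6. (v6 OR NOT v4) — NOT v4 is true.
  7. (NOT v6 OR v3) — v3 is true.
  8. (NOT v4 OR NOT v3) — NOT v4 is true.
  9. (NOT v4 OR v2) — NOT v4 is true.
  10. (v5 OR v3) — v3 is true.
  11. (v1 OR v6) — v1 is true.
  12. (NOT v3 OR v5) — v5 is true.
  13. (NOT v2 OR v4) — NOT v2 is true.

v1=True  v2=False  v3=True  v4=False  v5=True  v6=True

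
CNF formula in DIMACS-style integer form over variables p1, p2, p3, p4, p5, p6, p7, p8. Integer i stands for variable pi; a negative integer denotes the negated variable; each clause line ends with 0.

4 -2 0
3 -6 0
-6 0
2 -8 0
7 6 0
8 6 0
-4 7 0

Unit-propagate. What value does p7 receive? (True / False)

True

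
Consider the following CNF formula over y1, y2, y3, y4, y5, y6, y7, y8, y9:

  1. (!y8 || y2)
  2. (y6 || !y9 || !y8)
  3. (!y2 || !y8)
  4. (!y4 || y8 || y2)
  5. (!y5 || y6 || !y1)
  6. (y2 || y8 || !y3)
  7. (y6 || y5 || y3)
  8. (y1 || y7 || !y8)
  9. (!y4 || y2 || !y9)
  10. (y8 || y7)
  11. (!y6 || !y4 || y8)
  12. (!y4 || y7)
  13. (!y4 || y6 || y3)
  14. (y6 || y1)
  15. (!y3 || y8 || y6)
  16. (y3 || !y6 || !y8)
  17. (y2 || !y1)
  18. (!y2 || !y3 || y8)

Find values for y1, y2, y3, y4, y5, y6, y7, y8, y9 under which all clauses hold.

y1=0  y2=1  y3=0  y4=0  y5=1  y6=1  y7=1  y8=0  y9=1

Check each clause:
  1. (!y8 || y2) — !y8 is true.
  2. (!y9 || y6 || !y8) — !y8 is true.
  3. (!y8 || !y2) — !y8 is true.
  4. (!y4 || y2 || y8) — y2 is true.
  5. (!y5 || !y1 || y6) — !y1 is true.
  6. (y2 || !y3 || y8) — y2 is true.
  7. (y5 || y6 || y3) — y5 is true.
  8. (!y8 || y1 || y7) — !y8 is true.
  9. (!y9 || y2 || !y4) — y2 is true.
  10. (y7 || y8) — y7 is true.
  11. (!y6 || !y4 || y8) — !y4 is true.
  12. (y7 || !y4) — !y4 is true.
  13. (!y4 || y3 || y6) — !y4 is true.
  14. (y6 || y1) — y6 is true.
  15. (y6 || y8 || !y3) — !y3 is true.
  16. (y3 || !y8 || !y6) — !y8 is true.
  17. (y2 || !y1) — y2 is true.
  18. (y8 || !y3 || !y2) — !y3 is true.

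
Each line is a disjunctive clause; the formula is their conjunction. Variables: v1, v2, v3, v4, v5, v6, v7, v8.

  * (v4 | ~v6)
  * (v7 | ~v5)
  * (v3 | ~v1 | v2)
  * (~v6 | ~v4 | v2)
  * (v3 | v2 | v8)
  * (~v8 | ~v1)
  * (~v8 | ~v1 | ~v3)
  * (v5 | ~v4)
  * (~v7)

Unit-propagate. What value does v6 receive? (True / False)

Unit clause (~v7) sets v7 = False.
(~v5 | v7): since v7 = False, the clause reduces to (~v5). v5 = False.
In (v5 | ~v4), v5 is now false; ~v4 must hold, so v4 = False.
(~v6 | v4): since v4 = False, the clause reduces to (~v6). v6 = False.

False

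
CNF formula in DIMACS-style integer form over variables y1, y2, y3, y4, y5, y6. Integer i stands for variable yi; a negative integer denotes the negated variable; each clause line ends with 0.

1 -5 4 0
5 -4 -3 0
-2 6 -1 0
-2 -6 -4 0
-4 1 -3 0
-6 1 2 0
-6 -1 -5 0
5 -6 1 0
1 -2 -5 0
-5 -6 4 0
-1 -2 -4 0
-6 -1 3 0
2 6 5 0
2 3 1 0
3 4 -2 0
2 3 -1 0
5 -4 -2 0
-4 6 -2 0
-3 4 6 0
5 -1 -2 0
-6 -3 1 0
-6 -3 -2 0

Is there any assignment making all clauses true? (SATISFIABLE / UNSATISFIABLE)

SATISFIABLE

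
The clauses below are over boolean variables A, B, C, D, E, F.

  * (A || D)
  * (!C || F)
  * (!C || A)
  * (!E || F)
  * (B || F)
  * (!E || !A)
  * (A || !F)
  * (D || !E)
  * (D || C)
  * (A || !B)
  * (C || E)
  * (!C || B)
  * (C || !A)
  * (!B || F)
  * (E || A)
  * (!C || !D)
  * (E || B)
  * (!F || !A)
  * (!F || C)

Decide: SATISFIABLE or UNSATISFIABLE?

UNSATISFIABLE

A = True:
  propagation gives E=False, C=True, F=True; an empty clause results — contradiction.
A = False:
  propagation gives D=True, C=False, F=False, E=False; an empty clause results — contradiction.
Every branch closes, so no satisfying assignment exists.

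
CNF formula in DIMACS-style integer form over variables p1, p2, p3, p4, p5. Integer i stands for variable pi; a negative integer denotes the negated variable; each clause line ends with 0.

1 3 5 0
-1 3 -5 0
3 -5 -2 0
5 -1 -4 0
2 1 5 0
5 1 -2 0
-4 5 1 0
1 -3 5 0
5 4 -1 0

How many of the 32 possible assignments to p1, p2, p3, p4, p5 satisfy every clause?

10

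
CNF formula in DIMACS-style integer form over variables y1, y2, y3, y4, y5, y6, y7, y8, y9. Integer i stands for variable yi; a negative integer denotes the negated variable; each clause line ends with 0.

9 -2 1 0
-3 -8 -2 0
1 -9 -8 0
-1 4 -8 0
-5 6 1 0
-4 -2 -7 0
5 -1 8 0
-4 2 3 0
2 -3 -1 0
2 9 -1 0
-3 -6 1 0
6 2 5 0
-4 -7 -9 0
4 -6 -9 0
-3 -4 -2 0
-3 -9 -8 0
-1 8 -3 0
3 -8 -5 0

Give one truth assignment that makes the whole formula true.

Branch on y1: take y1 = False.
For the remaining variables, y2 = True, y3 = True, y4 = False, y5 = False, y6 = False, y7 = True, y8 = False, y9 = True works.
Check each clause:
  1. (y9 ∨ y1 ∨ ¬y2) — y9 is true.
  2. (¬y8 ∨ ¬y2 ∨ ¬y3) — ¬y8 is true.
  3. (y1 ∨ ¬y9 ∨ ¬y8) — ¬y8 is true.
  4. (¬y8 ∨ ¬y1 ∨ y4) — ¬y8 is true.
  5. (y1 ∨ y6 ∨ ¬y5) — ¬y5 is true.
  6. (¬y7 ∨ ¬y2 ∨ ¬y4) — ¬y4 is true.
  7. (y8 ∨ y5 ∨ ¬y1) — ¬y1 is true.
  8. (y3 ∨ y2 ∨ ¬y4) — y2 is true.
  9. (¬y3 ∨ ¬y1 ∨ y2) — y2 is true.
  10. (y9 ∨ y2 ∨ ¬y1) — y9 is true.
  11. (¬y6 ∨ y1 ∨ ¬y3) — ¬y6 is true.
  12. (y5 ∨ y2 ∨ y6) — y2 is true.
  13. (¬y9 ∨ ¬y4 ∨ ¬y7) — ¬y4 is true.
  14. (¬y6 ∨ y4 ∨ ¬y9) — ¬y6 is true.
  15. (¬y2 ∨ ¬y4 ∨ ¬y3) — ¬y4 is true.
  16. (¬y8 ∨ ¬y9 ∨ ¬y3) — ¬y8 is true.
  17. (¬y3 ∨ y8 ∨ ¬y1) — ¬y1 is true.
  18. (y3 ∨ ¬y8 ∨ ¬y5) — ¬y8 is true.

y1 = 0, y2 = 1, y3 = 1, y4 = 0, y5 = 0, y6 = 0, y7 = 1, y8 = 0, y9 = 1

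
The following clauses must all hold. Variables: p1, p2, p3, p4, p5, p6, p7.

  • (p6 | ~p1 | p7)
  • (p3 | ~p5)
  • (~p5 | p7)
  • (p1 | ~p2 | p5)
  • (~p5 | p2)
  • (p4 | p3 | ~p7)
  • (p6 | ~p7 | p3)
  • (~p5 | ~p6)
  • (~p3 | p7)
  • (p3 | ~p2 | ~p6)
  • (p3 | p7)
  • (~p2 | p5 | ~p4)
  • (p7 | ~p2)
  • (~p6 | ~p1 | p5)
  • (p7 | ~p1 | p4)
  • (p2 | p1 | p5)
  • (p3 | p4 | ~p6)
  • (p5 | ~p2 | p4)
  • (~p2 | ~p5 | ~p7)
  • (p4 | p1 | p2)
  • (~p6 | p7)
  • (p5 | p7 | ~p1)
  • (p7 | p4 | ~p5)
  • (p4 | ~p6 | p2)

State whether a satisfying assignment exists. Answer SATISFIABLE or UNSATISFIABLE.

Branch on p1: take p1 = True.
The remaining clauses are satisfied by p2 = False, p3 = True, p4 = False, p5 = False, p6 = False, p7 = True.
So p1 = T, p2 = F, p3 = T, p4 = F, p5 = F, p6 = F, p7 = T is a satisfying assignment.

SATISFIABLE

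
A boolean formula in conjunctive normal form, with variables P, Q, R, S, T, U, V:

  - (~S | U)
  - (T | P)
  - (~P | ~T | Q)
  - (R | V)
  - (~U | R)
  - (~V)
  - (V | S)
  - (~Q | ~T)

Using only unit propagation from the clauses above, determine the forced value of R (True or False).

(~V) is a unit clause: V = False.
(V | R): since V = False, the clause reduces to (R). R = True.

True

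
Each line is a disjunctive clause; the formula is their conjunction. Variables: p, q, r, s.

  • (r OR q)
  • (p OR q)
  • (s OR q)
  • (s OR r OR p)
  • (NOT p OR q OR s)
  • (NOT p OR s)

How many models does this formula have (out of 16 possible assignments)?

Satisfying assignments:
  p=0 q=1 r=0 s=1
  p=0 q=1 r=1 s=0
  p=0 q=1 r=1 s=1
  p=1 q=0 r=1 s=1
  p=1 q=1 r=0 s=1
  p=1 q=1 r=1 s=1
That's 6 in total.

6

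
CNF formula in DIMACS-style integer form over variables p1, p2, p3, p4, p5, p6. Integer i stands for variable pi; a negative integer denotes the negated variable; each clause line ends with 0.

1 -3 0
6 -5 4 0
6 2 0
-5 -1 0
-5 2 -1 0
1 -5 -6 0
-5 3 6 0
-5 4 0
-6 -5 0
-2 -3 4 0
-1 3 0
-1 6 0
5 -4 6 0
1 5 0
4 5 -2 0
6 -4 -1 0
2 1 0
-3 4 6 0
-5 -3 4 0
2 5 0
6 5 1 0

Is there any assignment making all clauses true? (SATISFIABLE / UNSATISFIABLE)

Set p1 = True and propagate.
  then p5 is forced to False.
  then p3 is forced to True.
  then p6 is forced to True.
  then p2 is forced to True.
  then p4 is forced to True.
Every clause has at least one true literal under this assignment.
So p1=True, p2=True, p3=True, p4=True, p5=False, p6=True is a satisfying assignment.

SATISFIABLE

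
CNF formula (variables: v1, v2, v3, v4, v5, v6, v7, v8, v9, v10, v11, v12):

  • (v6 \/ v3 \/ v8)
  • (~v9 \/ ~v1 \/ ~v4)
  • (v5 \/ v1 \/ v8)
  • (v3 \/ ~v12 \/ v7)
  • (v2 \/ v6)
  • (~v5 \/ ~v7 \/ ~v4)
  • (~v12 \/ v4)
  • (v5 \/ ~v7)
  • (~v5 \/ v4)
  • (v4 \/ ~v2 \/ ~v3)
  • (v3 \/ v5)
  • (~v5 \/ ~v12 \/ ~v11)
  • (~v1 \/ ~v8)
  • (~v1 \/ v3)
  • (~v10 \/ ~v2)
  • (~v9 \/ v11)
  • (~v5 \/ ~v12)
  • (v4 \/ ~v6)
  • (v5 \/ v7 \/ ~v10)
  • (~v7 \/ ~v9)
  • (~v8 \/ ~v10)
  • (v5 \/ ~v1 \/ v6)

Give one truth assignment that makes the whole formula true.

v1=True, v2=True, v3=True, v4=True, v5=True, v6=False, v7=False, v8=False, v9=False, v10=False, v11=False, v12=False

v9 occurs only negated in the remaining clauses — set v9 = False.
Pure literal: v10 appears only negated; assign v10 = False.
Set v1 = True and propagate.
  then v8 is forced to False.
  then v3 is forced to True.
For the remaining variables, v2 = True, v4 = True, v5 = True, v6 = False, v7 = False, v11 = False, v12 = False works.
Check each clause:
  1. (v6 \/ v8 \/ v3) — v3 is true.
  2. (~v4 \/ ~v1 \/ ~v9) — ~v9 is true.
  3. (v8 \/ v5 \/ v1) — v1 is true.
  4. (v7 \/ ~v12 \/ v3) — v3 is true.
  5. (v2 \/ v6) — v2 is true.
  6. (~v7 \/ ~v4 \/ ~v5) — ~v7 is true.
  7. (v4 \/ ~v12) — v4 is true.
  8. (~v7 \/ v5) — ~v7 is true.
  9. (v4 \/ ~v5) — v4 is true.
  10. (~v3 \/ ~v2 \/ v4) — v4 is true.
  11. (v3 \/ v5) — v3 is true.
  12. (~v11 \/ ~v12 \/ ~v5) — ~v12 is true.
  13. (~v1 \/ ~v8) — ~v8 is true.
  14. (~v1 \/ v3) — v3 is true.
  15. (~v2 \/ ~v10) — ~v10 is true.
  16. (~v9 \/ v11) — ~v9 is true.
  17. (~v12 \/ ~v5) — ~v12 is true.
  18. (~v6 \/ v4) — ~v6 is true.
  19. (v5 \/ v7 \/ ~v10) — v5 is true.
  20. (~v7 \/ ~v9) — ~v7 is true.
  21. (~v10 \/ ~v8) — ~v8 is true.
  22. (~v1 \/ v6 \/ v5) — v5 is true.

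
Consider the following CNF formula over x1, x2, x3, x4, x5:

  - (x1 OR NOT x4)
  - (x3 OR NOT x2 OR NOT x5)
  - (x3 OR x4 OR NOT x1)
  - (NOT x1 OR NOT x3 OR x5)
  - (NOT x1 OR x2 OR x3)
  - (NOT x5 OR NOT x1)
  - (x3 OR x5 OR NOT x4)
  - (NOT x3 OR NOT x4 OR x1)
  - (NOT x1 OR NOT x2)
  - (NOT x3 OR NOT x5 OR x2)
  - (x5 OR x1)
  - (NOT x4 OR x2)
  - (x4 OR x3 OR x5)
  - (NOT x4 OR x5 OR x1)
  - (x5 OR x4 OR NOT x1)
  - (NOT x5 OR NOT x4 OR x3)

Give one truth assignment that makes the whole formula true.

x1=F, x2=F, x3=F, x4=F, x5=T

Check each clause:
  1. (x1 OR NOT x4) — NOT x4 is true.
  2. (NOT x5 OR NOT x2 OR x3) — NOT x2 is true.
  3. (x3 OR NOT x1 OR x4) — NOT x1 is true.
  4. (NOT x3 OR x5 OR NOT x1) — NOT x3 is true.
  5. (NOT x1 OR x3 OR x2) — NOT x1 is true.
  6. (NOT x1 OR NOT x5) — NOT x1 is true.
  7. (NOT x4 OR x3 OR x5) — NOT x4 is true.
  8. (NOT x4 OR x1 OR NOT x3) — NOT x4 is true.
  9. (NOT x2 OR NOT x1) — NOT x2 is true.
  10. (NOT x5 OR NOT x3 OR x2) — NOT x3 is true.
  11. (x5 OR x1) — x5 is true.
  12. (x2 OR NOT x4) — NOT x4 is true.
  13. (x5 OR x3 OR x4) — x5 is true.
  14. (NOT x4 OR x1 OR x5) — NOT x4 is true.
  15. (x5 OR x4 OR NOT x1) — x5 is true.
  16. (NOT x5 OR x3 OR NOT x4) — NOT x4 is true.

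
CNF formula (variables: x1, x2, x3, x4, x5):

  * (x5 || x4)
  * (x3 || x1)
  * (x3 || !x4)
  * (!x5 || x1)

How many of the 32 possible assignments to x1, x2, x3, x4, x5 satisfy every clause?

Case analysis on x1 and x3:
  x1=1, x3=1: x2 free; 3 ways for (x4,x5) × 2^1 = 6.
  x1=1, x3=0: remaining (x2,x4,x5) ∈ {(0,0,1); (1,0,1)} — 2.
  x1=0, x3=1: remaining (x2,x4,x5) ∈ {(0,1,0); (1,1,0)} — 2.
  x1=0, x3=0: a clause becomes empty — 0.
Total: 6 + 2 + 2 + 0 = 10.

10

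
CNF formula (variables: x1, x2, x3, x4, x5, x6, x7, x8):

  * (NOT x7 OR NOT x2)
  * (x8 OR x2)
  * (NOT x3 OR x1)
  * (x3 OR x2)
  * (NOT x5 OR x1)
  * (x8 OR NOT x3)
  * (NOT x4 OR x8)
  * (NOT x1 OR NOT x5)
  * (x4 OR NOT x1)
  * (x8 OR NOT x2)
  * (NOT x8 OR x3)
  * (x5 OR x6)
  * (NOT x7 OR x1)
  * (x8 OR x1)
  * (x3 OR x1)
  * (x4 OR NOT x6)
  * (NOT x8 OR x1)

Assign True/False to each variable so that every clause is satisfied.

x1=1, x2=1, x3=1, x4=1, x5=0, x6=1, x7=0, x8=1

Check each clause:
  1. (NOT x7 OR NOT x2) — NOT x7 is true.
  2. (x2 OR x8) — x8 is true.
  3. (x1 OR NOT x3) — x1 is true.
  4. (x2 OR x3) — x2 is true.
  5. (x1 OR NOT x5) — x1 is true.
  6. (NOT x3 OR x8) — x8 is true.
  7. (NOT x4 OR x8) — x8 is true.
  8. (NOT x1 OR NOT x5) — NOT x5 is true.
  9. (NOT x1 OR x4) — x4 is true.
  10. (x8 OR NOT x2) — x8 is true.
  11. (NOT x8 OR x3) — x3 is true.
  12. (x6 OR x5) — x6 is true.
  13. (x1 OR NOT x7) — NOT x7 is true.
  14. (x1 OR x8) — x8 is true.
  15. (x1 OR x3) — x1 is true.
  16. (NOT x6 OR x4) — x4 is true.
  17. (x1 OR NOT x8) — x1 is true.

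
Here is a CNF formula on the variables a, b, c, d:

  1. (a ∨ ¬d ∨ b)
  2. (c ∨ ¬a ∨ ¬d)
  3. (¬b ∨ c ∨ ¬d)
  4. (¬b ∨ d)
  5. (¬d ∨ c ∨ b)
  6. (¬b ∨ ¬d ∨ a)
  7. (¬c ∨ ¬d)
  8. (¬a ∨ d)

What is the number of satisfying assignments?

2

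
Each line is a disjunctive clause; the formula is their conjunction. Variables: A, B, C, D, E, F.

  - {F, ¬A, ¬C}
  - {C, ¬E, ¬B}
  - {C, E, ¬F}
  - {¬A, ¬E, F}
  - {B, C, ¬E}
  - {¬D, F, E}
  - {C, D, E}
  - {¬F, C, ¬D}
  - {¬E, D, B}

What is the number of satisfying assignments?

19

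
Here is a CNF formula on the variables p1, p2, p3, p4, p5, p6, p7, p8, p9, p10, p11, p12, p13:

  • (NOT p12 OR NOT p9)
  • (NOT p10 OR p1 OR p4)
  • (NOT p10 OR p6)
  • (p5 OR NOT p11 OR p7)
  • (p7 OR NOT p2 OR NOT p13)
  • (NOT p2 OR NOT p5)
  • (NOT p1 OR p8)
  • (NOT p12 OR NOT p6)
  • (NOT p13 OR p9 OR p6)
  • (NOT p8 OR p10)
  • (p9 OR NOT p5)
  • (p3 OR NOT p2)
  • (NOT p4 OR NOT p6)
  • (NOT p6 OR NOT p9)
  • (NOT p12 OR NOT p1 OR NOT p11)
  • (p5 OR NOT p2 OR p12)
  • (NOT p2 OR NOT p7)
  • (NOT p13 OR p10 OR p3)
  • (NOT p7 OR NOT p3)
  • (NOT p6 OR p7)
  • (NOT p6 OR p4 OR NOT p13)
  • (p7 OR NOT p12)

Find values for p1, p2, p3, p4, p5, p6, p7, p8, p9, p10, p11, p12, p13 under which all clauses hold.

Pure literal: p2 appears only negated; assign p2 = False.
p11 occurs only negated in the remaining clauses — set p11 = False.
Set p1 = False and propagate.
The remaining clauses are satisfied by p3 = True, p4 = True, p5 = False, p6 = False, p7 = False, p8 = False, p9 = True, p10 = False, p12 = False, p13 = True.

p1=F  p2=F  p3=T  p4=T  p5=F  p6=F  p7=F  p8=F  p9=T  p10=F  p11=F  p12=F  p13=T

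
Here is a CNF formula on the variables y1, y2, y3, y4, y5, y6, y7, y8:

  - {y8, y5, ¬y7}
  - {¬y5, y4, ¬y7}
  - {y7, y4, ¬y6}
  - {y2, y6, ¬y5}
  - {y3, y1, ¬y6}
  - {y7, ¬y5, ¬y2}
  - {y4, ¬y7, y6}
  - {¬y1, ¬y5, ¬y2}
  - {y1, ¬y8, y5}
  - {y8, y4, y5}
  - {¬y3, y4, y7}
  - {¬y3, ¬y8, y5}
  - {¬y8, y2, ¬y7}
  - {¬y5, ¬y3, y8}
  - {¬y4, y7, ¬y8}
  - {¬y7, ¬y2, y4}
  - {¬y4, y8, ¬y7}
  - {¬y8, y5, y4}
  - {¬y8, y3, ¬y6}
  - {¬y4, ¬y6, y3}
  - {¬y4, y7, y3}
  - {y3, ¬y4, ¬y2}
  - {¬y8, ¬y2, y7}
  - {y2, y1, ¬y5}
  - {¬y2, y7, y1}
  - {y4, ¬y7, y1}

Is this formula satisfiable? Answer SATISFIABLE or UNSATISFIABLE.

SATISFIABLE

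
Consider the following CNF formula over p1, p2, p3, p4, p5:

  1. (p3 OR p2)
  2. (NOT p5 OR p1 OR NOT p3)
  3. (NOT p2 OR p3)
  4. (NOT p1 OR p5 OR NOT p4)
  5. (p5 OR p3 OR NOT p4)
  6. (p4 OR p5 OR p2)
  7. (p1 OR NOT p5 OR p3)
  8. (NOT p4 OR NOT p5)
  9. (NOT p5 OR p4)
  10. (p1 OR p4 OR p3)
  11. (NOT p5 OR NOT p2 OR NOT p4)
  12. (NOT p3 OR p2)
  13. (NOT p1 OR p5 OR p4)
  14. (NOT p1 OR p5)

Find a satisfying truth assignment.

Set p1 = False and propagate.
Branch on p2: take p2 = True.
  then p3 is forced to True.
  then p5 is forced to False.
p4 is now unconstrained; take p4 = True.
Every clause has at least one true literal under this assignment.

p1 = False, p2 = True, p3 = True, p4 = True, p5 = False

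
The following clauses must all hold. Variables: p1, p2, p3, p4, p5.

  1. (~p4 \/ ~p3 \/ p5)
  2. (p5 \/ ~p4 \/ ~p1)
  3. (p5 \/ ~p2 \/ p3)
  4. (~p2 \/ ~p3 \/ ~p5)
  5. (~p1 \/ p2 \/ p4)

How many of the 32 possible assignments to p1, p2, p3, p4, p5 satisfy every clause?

Case analysis on p5 and p2:
  p5=T, p2=T: remaining (p1,p3,p4) ∈ {(F,F,F); (F,F,T); (T,F,F); (T,F,T)} — 4.
  p5=T, p2=F: p3 free; 3 ways for (p1,p4) × 2^1 = 6.
  p5=F, p2=T: remaining (p1,p3,p4) ∈ {(F,T,F); (T,T,F)} — 2.
  p5=F, p2=F: remaining (p1,p3,p4) ∈ {(F,F,F); (F,F,T); (F,T,F)} — 3.
Total: 4 + 6 + 2 + 3 = 15.

15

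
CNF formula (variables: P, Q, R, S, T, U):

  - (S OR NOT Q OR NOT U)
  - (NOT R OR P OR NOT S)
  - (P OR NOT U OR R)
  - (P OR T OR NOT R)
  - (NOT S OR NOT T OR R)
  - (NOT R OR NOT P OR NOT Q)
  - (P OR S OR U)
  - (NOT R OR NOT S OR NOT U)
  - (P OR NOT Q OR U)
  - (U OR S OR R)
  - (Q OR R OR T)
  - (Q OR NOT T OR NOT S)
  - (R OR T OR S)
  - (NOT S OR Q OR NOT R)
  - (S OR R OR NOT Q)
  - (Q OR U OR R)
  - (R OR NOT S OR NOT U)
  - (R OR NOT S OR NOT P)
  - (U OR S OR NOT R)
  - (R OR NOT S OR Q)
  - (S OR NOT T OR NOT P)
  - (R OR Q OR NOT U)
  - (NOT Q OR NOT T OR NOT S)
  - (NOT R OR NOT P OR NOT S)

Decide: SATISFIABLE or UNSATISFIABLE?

SATISFIABLE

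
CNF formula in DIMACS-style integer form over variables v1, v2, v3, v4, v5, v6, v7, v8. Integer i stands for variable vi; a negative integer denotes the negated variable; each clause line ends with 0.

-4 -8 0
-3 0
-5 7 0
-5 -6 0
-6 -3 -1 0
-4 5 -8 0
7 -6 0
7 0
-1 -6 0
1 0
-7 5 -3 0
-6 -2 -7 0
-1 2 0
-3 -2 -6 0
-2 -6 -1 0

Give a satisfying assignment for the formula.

v1=T  v2=T  v3=F  v4=F  v5=T  v6=F  v7=T  v8=T

Check each clause:
  1. (¬v4 ∨ ¬v8) — ¬v4 is true.
  2. (¬v3) — ¬v3 is true.
  3. (v7 ∨ ¬v5) — v7 is true.
  4. (¬v6 ∨ ¬v5) — ¬v6 is true.
  5. (¬v3 ∨ ¬v1 ∨ ¬v6) — ¬v6 is true.
  6. (v5 ∨ ¬v8 ∨ ¬v4) — ¬v4 is true.
  7. (v7 ∨ ¬v6) — ¬v6 is true.
  8. (v7) — v7 is true.
  9. (¬v1 ∨ ¬v6) — ¬v6 is true.
  10. (v1) — v1 is true.
  11. (¬v7 ∨ ¬v3 ∨ v5) — ¬v3 is true.
  12. (¬v2 ∨ ¬v6 ∨ ¬v7) — ¬v6 is true.
  13. (v2 ∨ ¬v1) — v2 is true.
  14. (¬v3 ∨ ¬v6 ∨ ¬v2) — ¬v6 is true.
  15. (¬v2 ∨ ¬v1 ∨ ¬v6) — ¬v6 is true.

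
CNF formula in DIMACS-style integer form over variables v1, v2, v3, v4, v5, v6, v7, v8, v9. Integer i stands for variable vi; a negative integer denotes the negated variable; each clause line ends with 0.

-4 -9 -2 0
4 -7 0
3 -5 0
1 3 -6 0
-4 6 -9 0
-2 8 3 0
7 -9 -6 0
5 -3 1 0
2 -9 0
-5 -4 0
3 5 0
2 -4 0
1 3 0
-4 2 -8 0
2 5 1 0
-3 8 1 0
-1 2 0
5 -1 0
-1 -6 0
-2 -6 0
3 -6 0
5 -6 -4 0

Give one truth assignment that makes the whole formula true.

v1=True  v2=True  v3=True  v4=False  v5=True  v6=False  v7=False  v8=True  v9=False

v9 occurs only negated in the remaining clauses — set v9 = False.
Branch on v1: take v1 = True.
  then v2 is forced to True.
  then v5 is forced to True.
  then v3 is forced to True.
  then v4 is forced to False.
  then v7 is forced to False.
  then v6 is forced to False.
v8 is now unconstrained; take v8 = True.
Every clause has at least one true literal under this assignment.
Check each clause:
  1. (~v2 \/ ~v9 \/ ~v4) — ~v4 is true.
  2. (~v7 \/ v4) — ~v7 is true.
  3. (~v5 \/ v3) — v3 is true.
  4. (~v6 \/ v1 \/ v3) — v1 is true.
  5. (~v9 \/ v6 \/ ~v4) — ~v4 is true.
  6. (v8 \/ ~v2 \/ v3) — v8 is true.
  7. (~v9 \/ ~v6 \/ v7) — ~v6 is true.
  8. (v1 \/ ~v3 \/ v5) — v1 is true.
  9. (v2 \/ ~v9) — v2 is true.
  10. (~v5 \/ ~v4) — ~v4 is true.
  11. (v3 \/ v5) — v3 is true.
  12. (~v4 \/ v2) — v2 is true.
  13. (v3 \/ v1) — v1 is true.
  14. (~v4 \/ v2 \/ ~v8) — v2 is true.
  15. (v5 \/ v1 \/ v2) — v1 is true.
  16. (v8 \/ ~v3 \/ v1) — v8 is true.
  17. (~v1 \/ v2) — v2 is true.
  18. (v5 \/ ~v1) — v5 is true.
  19. (~v6 \/ ~v1) — ~v6 is true.
  20. (~v2 \/ ~v6) — ~v6 is true.
  21. (~v6 \/ v3) — ~v6 is true.
  22. (~v4 \/ v5 \/ ~v6) — ~v6 is true.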